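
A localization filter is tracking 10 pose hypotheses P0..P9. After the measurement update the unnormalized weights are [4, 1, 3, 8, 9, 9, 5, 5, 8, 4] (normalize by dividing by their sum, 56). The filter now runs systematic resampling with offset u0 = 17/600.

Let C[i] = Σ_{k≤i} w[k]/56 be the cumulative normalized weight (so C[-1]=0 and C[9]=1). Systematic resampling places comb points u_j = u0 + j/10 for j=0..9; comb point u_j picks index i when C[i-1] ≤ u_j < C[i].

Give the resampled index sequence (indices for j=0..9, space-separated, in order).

C = [1/14, 5/56, 1/7, 2/7, 25/56, 17/28, 39/56, 11/14, 13/14, 1]
j=0: u_0=17/600 ∈ [0, 1/14) → index 0
j=1: u_1=77/600 ∈ [5/56, 1/7) → index 2
j=2: u_2=137/600 ∈ [1/7, 2/7) → index 3
j=3: u_3=197/600 ∈ [2/7, 25/56) → index 4
j=4: u_4=257/600 ∈ [2/7, 25/56) → index 4
j=5: u_5=317/600 ∈ [25/56, 17/28) → index 5
j=6: u_6=377/600 ∈ [17/28, 39/56) → index 6
j=7: u_7=437/600 ∈ [39/56, 11/14) → index 7
j=8: u_8=497/600 ∈ [11/14, 13/14) → index 8
j=9: u_9=557/600 ∈ [11/14, 13/14) → index 8

0 2 3 4 4 5 6 7 8 8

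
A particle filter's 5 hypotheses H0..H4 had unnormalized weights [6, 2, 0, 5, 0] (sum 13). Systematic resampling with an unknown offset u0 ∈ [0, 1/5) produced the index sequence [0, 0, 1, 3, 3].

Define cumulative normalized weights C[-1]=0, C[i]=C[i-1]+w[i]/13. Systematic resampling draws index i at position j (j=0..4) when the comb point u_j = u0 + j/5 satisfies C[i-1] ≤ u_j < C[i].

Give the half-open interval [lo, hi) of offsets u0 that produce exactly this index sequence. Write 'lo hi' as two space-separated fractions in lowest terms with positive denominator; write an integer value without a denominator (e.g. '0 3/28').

C = [6/13, 8/13, 8/13, 1, 1]
j=0 picked index 0: u0 ∈ [0, 6/13)
j=1 picked index 0: u0 ∈ [-1/5, 17/65)
j=2 picked index 1: u0 ∈ [4/65, 14/65)
j=3 picked index 3: u0 ∈ [1/65, 2/5)
j=4 picked index 3: u0 ∈ [-12/65, 1/5)
intersection: [4/65, 1/5)

4/65 1/5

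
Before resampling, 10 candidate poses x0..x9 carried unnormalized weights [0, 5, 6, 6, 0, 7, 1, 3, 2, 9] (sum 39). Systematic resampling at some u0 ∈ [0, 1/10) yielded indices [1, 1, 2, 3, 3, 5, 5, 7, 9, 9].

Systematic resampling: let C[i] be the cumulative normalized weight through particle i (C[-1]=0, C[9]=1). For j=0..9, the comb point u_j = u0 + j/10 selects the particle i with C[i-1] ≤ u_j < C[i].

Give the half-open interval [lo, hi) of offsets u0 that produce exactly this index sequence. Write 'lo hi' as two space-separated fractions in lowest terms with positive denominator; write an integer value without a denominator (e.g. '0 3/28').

C = [0, 5/39, 11/39, 17/39, 17/39, 8/13, 25/39, 28/39, 10/13, 1]
j=0 picked index 1: u0 ∈ [0, 5/39)
j=1 picked index 1: u0 ∈ [-1/10, 11/390)
j=2 picked index 2: u0 ∈ [-14/195, 16/195)
j=3 picked index 3: u0 ∈ [-7/390, 53/390)
j=4 picked index 3: u0 ∈ [-23/195, 7/195)
j=5 picked index 5: u0 ∈ [-5/78, 3/26)
j=6 picked index 5: u0 ∈ [-32/195, 1/65)
j=7 picked index 7: u0 ∈ [-23/390, 7/390)
j=8 picked index 9: u0 ∈ [-2/65, 1/5)
j=9 picked index 9: u0 ∈ [-17/130, 1/10)
intersection: [0, 1/65)

0 1/65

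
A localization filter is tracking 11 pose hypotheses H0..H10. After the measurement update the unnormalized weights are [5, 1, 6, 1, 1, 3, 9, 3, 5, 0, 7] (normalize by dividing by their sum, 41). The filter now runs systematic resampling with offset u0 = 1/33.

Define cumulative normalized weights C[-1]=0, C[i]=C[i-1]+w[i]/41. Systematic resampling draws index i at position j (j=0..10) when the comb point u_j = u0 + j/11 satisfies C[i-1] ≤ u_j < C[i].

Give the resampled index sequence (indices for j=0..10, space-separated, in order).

C = [5/41, 6/41, 12/41, 13/41, 14/41, 17/41, 26/41, 29/41, 34/41, 34/41, 1]
j=0: u_0=1/33 ∈ [0, 5/41) → index 0
j=1: u_1=4/33 ∈ [0, 5/41) → index 0
j=2: u_2=7/33 ∈ [6/41, 12/41) → index 2
j=3: u_3=10/33 ∈ [12/41, 13/41) → index 3
j=4: u_4=13/33 ∈ [14/41, 17/41) → index 5
j=5: u_5=16/33 ∈ [17/41, 26/41) → index 6
j=6: u_6=19/33 ∈ [17/41, 26/41) → index 6
j=7: u_7=2/3 ∈ [26/41, 29/41) → index 7
j=8: u_8=25/33 ∈ [29/41, 34/41) → index 8
j=9: u_9=28/33 ∈ [34/41, 1) → index 10
j=10: u_10=31/33 ∈ [34/41, 1) → index 10

0 0 2 3 5 6 6 7 8 10 10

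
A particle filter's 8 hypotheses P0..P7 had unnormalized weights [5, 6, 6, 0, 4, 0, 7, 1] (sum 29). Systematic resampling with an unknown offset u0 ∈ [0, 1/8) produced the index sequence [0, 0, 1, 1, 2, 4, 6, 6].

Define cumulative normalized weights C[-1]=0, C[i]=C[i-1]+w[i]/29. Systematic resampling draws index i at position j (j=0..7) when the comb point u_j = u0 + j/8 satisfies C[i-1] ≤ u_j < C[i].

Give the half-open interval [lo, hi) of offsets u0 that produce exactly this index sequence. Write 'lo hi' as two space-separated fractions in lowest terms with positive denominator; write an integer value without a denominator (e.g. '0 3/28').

0 1/232

C = [5/29, 11/29, 17/29, 17/29, 21/29, 21/29, 28/29, 1]
j=0 picked index 0: u0 ∈ [0, 5/29)
j=1 picked index 0: u0 ∈ [-1/8, 11/232)
j=2 picked index 1: u0 ∈ [-9/116, 15/116)
j=3 picked index 1: u0 ∈ [-47/232, 1/232)
j=4 picked index 2: u0 ∈ [-7/58, 5/58)
j=5 picked index 4: u0 ∈ [-9/232, 23/232)
j=6 picked index 6: u0 ∈ [-3/116, 25/116)
j=7 picked index 6: u0 ∈ [-35/232, 21/232)
intersection: [0, 1/232)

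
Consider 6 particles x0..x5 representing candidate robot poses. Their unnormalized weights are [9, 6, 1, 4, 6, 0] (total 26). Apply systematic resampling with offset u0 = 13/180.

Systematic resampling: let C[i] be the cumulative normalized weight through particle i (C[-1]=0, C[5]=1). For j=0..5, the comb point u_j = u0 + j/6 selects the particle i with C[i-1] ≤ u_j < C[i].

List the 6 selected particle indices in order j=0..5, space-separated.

C = [9/26, 15/26, 8/13, 10/13, 1, 1]
j=0: u_0=13/180 ∈ [0, 9/26) → index 0
j=1: u_1=43/180 ∈ [0, 9/26) → index 0
j=2: u_2=73/180 ∈ [9/26, 15/26) → index 1
j=3: u_3=103/180 ∈ [9/26, 15/26) → index 1
j=4: u_4=133/180 ∈ [8/13, 10/13) → index 3
j=5: u_5=163/180 ∈ [10/13, 1) → index 4

0 0 1 1 3 4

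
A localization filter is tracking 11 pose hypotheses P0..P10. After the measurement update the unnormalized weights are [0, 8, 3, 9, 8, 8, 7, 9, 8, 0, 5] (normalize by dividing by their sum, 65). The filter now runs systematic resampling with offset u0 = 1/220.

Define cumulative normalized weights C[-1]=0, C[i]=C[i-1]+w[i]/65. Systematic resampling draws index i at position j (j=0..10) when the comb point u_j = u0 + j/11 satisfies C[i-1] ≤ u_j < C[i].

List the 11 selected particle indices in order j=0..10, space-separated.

1 1 3 3 4 5 5 6 7 8 8

C = [0, 8/65, 11/65, 4/13, 28/65, 36/65, 43/65, 4/5, 12/13, 12/13, 1]
j=0: u_0=1/220 ∈ [0, 8/65) → index 1
j=1: u_1=21/220 ∈ [0, 8/65) → index 1
j=2: u_2=41/220 ∈ [11/65, 4/13) → index 3
j=3: u_3=61/220 ∈ [11/65, 4/13) → index 3
j=4: u_4=81/220 ∈ [4/13, 28/65) → index 4
j=5: u_5=101/220 ∈ [28/65, 36/65) → index 5
j=6: u_6=11/20 ∈ [28/65, 36/65) → index 5
j=7: u_7=141/220 ∈ [36/65, 43/65) → index 6
j=8: u_8=161/220 ∈ [43/65, 4/5) → index 7
j=9: u_9=181/220 ∈ [4/5, 12/13) → index 8
j=10: u_10=201/220 ∈ [4/5, 12/13) → index 8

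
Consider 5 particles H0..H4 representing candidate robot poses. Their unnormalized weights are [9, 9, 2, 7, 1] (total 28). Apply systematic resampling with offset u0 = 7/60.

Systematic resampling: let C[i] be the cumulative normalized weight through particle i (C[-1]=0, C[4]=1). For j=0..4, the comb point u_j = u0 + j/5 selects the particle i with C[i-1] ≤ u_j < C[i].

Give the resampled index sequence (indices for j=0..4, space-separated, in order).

C = [9/28, 9/14, 5/7, 27/28, 1]
j=0: u_0=7/60 ∈ [0, 9/28) → index 0
j=1: u_1=19/60 ∈ [0, 9/28) → index 0
j=2: u_2=31/60 ∈ [9/28, 9/14) → index 1
j=3: u_3=43/60 ∈ [5/7, 27/28) → index 3
j=4: u_4=11/12 ∈ [5/7, 27/28) → index 3

0 0 1 3 3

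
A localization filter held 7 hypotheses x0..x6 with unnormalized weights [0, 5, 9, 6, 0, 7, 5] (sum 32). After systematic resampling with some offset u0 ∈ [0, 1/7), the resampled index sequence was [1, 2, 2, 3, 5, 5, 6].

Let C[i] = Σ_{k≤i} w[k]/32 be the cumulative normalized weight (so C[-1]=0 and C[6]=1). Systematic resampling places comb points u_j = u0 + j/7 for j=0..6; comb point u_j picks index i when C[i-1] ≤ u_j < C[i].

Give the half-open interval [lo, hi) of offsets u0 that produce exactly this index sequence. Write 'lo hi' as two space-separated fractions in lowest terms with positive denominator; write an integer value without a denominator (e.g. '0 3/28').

C = [0, 5/32, 7/16, 5/8, 5/8, 27/32, 1]
j=0 picked index 1: u0 ∈ [0, 5/32)
j=1 picked index 2: u0 ∈ [3/224, 33/112)
j=2 picked index 2: u0 ∈ [-29/224, 17/112)
j=3 picked index 3: u0 ∈ [1/112, 11/56)
j=4 picked index 5: u0 ∈ [3/56, 61/224)
j=5 picked index 5: u0 ∈ [-5/56, 29/224)
j=6 picked index 6: u0 ∈ [-3/224, 1/7)
intersection: [3/56, 29/224)

3/56 29/224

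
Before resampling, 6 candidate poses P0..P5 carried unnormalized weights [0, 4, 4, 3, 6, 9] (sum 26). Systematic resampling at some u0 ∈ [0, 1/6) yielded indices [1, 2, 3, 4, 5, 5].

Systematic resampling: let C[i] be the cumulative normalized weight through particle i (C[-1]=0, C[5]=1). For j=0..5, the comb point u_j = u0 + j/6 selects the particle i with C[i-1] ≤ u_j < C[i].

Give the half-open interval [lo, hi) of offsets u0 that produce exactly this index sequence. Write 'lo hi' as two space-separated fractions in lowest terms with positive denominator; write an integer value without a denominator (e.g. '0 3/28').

C = [0, 2/13, 4/13, 11/26, 17/26, 1]
j=0 picked index 1: u0 ∈ [0, 2/13)
j=1 picked index 2: u0 ∈ [-1/78, 11/78)
j=2 picked index 3: u0 ∈ [-1/39, 7/78)
j=3 picked index 4: u0 ∈ [-1/13, 2/13)
j=4 picked index 5: u0 ∈ [-1/78, 1/3)
j=5 picked index 5: u0 ∈ [-7/39, 1/6)
intersection: [0, 7/78)

0 7/78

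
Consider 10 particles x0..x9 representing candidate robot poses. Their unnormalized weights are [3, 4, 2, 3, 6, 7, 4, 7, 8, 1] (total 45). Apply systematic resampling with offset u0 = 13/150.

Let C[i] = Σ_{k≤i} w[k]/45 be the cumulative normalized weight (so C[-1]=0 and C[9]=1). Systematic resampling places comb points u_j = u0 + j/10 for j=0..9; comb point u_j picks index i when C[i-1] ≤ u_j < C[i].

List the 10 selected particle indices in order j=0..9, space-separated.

1 2 4 4 5 6 7 7 8 9

C = [1/15, 7/45, 1/5, 4/15, 2/5, 5/9, 29/45, 4/5, 44/45, 1]
j=0: u_0=13/150 ∈ [1/15, 7/45) → index 1
j=1: u_1=14/75 ∈ [7/45, 1/5) → index 2
j=2: u_2=43/150 ∈ [4/15, 2/5) → index 4
j=3: u_3=29/75 ∈ [4/15, 2/5) → index 4
j=4: u_4=73/150 ∈ [2/5, 5/9) → index 5
j=5: u_5=44/75 ∈ [5/9, 29/45) → index 6
j=6: u_6=103/150 ∈ [29/45, 4/5) → index 7
j=7: u_7=59/75 ∈ [29/45, 4/5) → index 7
j=8: u_8=133/150 ∈ [4/5, 44/45) → index 8
j=9: u_9=74/75 ∈ [44/45, 1) → index 9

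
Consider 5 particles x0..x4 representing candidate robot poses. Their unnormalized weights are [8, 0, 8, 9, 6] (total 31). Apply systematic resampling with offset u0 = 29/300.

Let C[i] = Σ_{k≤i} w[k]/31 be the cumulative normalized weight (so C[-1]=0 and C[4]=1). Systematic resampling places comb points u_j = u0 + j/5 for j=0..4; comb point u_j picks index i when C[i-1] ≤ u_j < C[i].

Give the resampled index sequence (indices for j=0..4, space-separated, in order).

C = [8/31, 8/31, 16/31, 25/31, 1]
j=0: u_0=29/300 ∈ [0, 8/31) → index 0
j=1: u_1=89/300 ∈ [8/31, 16/31) → index 2
j=2: u_2=149/300 ∈ [8/31, 16/31) → index 2
j=3: u_3=209/300 ∈ [16/31, 25/31) → index 3
j=4: u_4=269/300 ∈ [25/31, 1) → index 4

0 2 2 3 4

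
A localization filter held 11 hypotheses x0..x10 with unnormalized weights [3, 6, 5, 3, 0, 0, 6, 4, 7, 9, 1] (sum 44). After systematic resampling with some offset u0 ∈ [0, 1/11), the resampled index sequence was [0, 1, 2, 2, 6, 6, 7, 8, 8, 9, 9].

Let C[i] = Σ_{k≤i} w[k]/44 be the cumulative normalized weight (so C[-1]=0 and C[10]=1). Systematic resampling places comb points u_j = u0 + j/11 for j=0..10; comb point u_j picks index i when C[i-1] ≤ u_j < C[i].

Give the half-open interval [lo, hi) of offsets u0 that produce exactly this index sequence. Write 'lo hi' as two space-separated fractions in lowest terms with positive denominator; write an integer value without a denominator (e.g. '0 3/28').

1/44 1/22

C = [3/44, 9/44, 7/22, 17/44, 17/44, 17/44, 23/44, 27/44, 17/22, 43/44, 1]
j=0 picked index 0: u0 ∈ [0, 3/44)
j=1 picked index 1: u0 ∈ [-1/44, 5/44)
j=2 picked index 2: u0 ∈ [1/44, 3/22)
j=3 picked index 2: u0 ∈ [-3/44, 1/22)
j=4 picked index 6: u0 ∈ [1/44, 7/44)
j=5 picked index 6: u0 ∈ [-3/44, 3/44)
j=6 picked index 7: u0 ∈ [-1/44, 3/44)
j=7 picked index 8: u0 ∈ [-1/44, 3/22)
j=8 picked index 8: u0 ∈ [-5/44, 1/22)
j=9 picked index 9: u0 ∈ [-1/22, 7/44)
j=10 picked index 9: u0 ∈ [-3/22, 3/44)
intersection: [1/44, 1/22)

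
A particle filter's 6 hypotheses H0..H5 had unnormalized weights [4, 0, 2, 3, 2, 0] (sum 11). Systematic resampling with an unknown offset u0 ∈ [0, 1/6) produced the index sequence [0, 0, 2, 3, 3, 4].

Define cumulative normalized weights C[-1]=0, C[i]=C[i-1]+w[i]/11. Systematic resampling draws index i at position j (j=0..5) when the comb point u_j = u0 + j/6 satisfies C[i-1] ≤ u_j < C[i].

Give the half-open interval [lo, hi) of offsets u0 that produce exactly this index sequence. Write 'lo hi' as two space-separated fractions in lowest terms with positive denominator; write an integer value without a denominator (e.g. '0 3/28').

C = [4/11, 4/11, 6/11, 9/11, 1, 1]
j=0 picked index 0: u0 ∈ [0, 4/11)
j=1 picked index 0: u0 ∈ [-1/6, 13/66)
j=2 picked index 2: u0 ∈ [1/33, 7/33)
j=3 picked index 3: u0 ∈ [1/22, 7/22)
j=4 picked index 3: u0 ∈ [-4/33, 5/33)
j=5 picked index 4: u0 ∈ [-1/66, 1/6)
intersection: [1/22, 5/33)

1/22 5/33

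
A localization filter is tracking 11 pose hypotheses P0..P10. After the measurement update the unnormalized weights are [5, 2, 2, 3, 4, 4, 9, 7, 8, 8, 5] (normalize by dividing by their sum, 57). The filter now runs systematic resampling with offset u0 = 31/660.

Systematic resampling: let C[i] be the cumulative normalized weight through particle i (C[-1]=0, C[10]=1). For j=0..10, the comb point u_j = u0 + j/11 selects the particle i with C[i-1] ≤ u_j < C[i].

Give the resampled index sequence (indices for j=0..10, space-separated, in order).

C = [5/57, 7/57, 3/19, 4/19, 16/57, 20/57, 29/57, 12/19, 44/57, 52/57, 1]
j=0: u_0=31/660 ∈ [0, 5/57) → index 0
j=1: u_1=91/660 ∈ [7/57, 3/19) → index 2
j=2: u_2=151/660 ∈ [4/19, 16/57) → index 4
j=3: u_3=211/660 ∈ [16/57, 20/57) → index 5
j=4: u_4=271/660 ∈ [20/57, 29/57) → index 6
j=5: u_5=331/660 ∈ [20/57, 29/57) → index 6
j=6: u_6=391/660 ∈ [29/57, 12/19) → index 7
j=7: u_7=41/60 ∈ [12/19, 44/57) → index 8
j=8: u_8=511/660 ∈ [44/57, 52/57) → index 9
j=9: u_9=571/660 ∈ [44/57, 52/57) → index 9
j=10: u_10=631/660 ∈ [52/57, 1) → index 10

0 2 4 5 6 6 7 8 9 9 10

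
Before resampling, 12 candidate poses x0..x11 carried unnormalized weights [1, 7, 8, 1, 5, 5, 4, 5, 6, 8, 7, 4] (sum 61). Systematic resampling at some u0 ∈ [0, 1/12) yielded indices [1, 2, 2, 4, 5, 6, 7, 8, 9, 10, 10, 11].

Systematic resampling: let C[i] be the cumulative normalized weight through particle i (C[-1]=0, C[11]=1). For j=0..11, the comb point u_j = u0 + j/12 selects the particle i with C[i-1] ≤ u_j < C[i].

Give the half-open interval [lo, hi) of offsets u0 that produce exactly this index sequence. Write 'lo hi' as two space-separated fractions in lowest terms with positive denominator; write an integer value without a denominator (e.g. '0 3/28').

C = [1/61, 8/61, 16/61, 17/61, 22/61, 27/61, 31/61, 36/61, 42/61, 50/61, 57/61, 1]
j=0 picked index 1: u0 ∈ [1/61, 8/61)
j=1 picked index 2: u0 ∈ [35/732, 131/732)
j=2 picked index 2: u0 ∈ [-13/366, 35/366)
j=3 picked index 4: u0 ∈ [7/244, 27/244)
j=4 picked index 5: u0 ∈ [5/183, 20/183)
j=5 picked index 6: u0 ∈ [19/732, 67/732)
j=6 picked index 7: u0 ∈ [1/122, 11/122)
j=7 picked index 8: u0 ∈ [5/732, 77/732)
j=8 picked index 9: u0 ∈ [4/183, 28/183)
j=9 picked index 10: u0 ∈ [17/244, 45/244)
j=10 picked index 10: u0 ∈ [-5/366, 37/366)
j=11 picked index 11: u0 ∈ [13/732, 1/12)
intersection: [17/244, 1/12)

17/244 1/12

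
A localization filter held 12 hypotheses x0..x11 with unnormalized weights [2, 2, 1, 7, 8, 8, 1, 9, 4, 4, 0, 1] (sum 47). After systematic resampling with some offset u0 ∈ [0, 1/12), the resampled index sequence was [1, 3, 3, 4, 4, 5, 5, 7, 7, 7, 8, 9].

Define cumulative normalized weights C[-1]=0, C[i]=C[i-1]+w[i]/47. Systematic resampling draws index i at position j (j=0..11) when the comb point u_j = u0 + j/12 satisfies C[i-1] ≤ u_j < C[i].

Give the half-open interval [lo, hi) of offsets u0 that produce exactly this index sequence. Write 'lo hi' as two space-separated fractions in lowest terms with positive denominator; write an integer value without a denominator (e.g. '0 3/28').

C = [2/47, 4/47, 5/47, 12/47, 20/47, 28/47, 29/47, 38/47, 42/47, 46/47, 46/47, 1]
j=0 picked index 1: u0 ∈ [2/47, 4/47)
j=1 picked index 3: u0 ∈ [13/564, 97/564)
j=2 picked index 3: u0 ∈ [-17/282, 25/282)
j=3 picked index 4: u0 ∈ [1/188, 33/188)
j=4 picked index 4: u0 ∈ [-11/141, 13/141)
j=5 picked index 5: u0 ∈ [5/564, 101/564)
j=6 picked index 5: u0 ∈ [-7/94, 9/94)
j=7 picked index 7: u0 ∈ [19/564, 127/564)
j=8 picked index 7: u0 ∈ [-7/141, 20/141)
j=9 picked index 7: u0 ∈ [-25/188, 11/188)
j=10 picked index 8: u0 ∈ [-7/282, 17/282)
j=11 picked index 9: u0 ∈ [-13/564, 35/564)
intersection: [2/47, 11/188)

2/47 11/188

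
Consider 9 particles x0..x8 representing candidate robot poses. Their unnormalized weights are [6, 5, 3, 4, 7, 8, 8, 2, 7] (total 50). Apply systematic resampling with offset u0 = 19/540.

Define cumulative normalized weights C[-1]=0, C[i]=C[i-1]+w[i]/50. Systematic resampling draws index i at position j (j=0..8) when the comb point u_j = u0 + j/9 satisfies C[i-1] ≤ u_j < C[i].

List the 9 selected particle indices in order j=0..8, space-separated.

C = [3/25, 11/50, 7/25, 9/25, 1/2, 33/50, 41/50, 43/50, 1]
j=0: u_0=19/540 ∈ [0, 3/25) → index 0
j=1: u_1=79/540 ∈ [3/25, 11/50) → index 1
j=2: u_2=139/540 ∈ [11/50, 7/25) → index 2
j=3: u_3=199/540 ∈ [9/25, 1/2) → index 4
j=4: u_4=259/540 ∈ [9/25, 1/2) → index 4
j=5: u_5=319/540 ∈ [1/2, 33/50) → index 5
j=6: u_6=379/540 ∈ [33/50, 41/50) → index 6
j=7: u_7=439/540 ∈ [33/50, 41/50) → index 6
j=8: u_8=499/540 ∈ [43/50, 1) → index 8

0 1 2 4 4 5 6 6 8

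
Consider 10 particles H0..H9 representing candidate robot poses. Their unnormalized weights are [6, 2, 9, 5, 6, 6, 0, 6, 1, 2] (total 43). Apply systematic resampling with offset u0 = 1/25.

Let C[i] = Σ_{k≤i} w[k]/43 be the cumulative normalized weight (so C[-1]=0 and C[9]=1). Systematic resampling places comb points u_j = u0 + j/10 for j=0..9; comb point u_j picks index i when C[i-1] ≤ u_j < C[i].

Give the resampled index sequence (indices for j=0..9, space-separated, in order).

C = [6/43, 8/43, 17/43, 22/43, 28/43, 34/43, 34/43, 40/43, 41/43, 1]
j=0: u_0=1/25 ∈ [0, 6/43) → index 0
j=1: u_1=7/50 ∈ [6/43, 8/43) → index 1
j=2: u_2=6/25 ∈ [8/43, 17/43) → index 2
j=3: u_3=17/50 ∈ [8/43, 17/43) → index 2
j=4: u_4=11/25 ∈ [17/43, 22/43) → index 3
j=5: u_5=27/50 ∈ [22/43, 28/43) → index 4
j=6: u_6=16/25 ∈ [22/43, 28/43) → index 4
j=7: u_7=37/50 ∈ [28/43, 34/43) → index 5
j=8: u_8=21/25 ∈ [34/43, 40/43) → index 7
j=9: u_9=47/50 ∈ [40/43, 41/43) → index 8

0 1 2 2 3 4 4 5 7 8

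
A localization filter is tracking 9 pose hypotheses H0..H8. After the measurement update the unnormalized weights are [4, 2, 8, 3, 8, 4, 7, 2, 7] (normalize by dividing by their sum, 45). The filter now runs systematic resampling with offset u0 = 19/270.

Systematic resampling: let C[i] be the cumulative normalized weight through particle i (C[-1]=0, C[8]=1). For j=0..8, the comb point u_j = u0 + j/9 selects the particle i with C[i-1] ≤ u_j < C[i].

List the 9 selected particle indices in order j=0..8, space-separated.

C = [4/45, 2/15, 14/45, 17/45, 5/9, 29/45, 4/5, 38/45, 1]
j=0: u_0=19/270 ∈ [0, 4/45) → index 0
j=1: u_1=49/270 ∈ [2/15, 14/45) → index 2
j=2: u_2=79/270 ∈ [2/15, 14/45) → index 2
j=3: u_3=109/270 ∈ [17/45, 5/9) → index 4
j=4: u_4=139/270 ∈ [17/45, 5/9) → index 4
j=5: u_5=169/270 ∈ [5/9, 29/45) → index 5
j=6: u_6=199/270 ∈ [29/45, 4/5) → index 6
j=7: u_7=229/270 ∈ [38/45, 1) → index 8
j=8: u_8=259/270 ∈ [38/45, 1) → index 8

0 2 2 4 4 5 6 8 8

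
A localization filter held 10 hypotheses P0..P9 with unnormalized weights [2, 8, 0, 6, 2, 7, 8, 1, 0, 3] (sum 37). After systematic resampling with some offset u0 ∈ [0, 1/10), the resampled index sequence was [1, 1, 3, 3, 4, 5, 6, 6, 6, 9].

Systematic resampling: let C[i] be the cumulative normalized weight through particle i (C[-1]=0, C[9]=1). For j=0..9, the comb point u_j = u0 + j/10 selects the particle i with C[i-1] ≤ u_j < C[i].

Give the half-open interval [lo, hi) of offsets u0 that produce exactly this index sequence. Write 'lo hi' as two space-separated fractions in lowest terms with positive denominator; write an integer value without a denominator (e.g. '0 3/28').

14/185 16/185

C = [2/37, 10/37, 10/37, 16/37, 18/37, 25/37, 33/37, 34/37, 34/37, 1]
j=0 picked index 1: u0 ∈ [2/37, 10/37)
j=1 picked index 1: u0 ∈ [-17/370, 63/370)
j=2 picked index 3: u0 ∈ [13/185, 43/185)
j=3 picked index 3: u0 ∈ [-11/370, 49/370)
j=4 picked index 4: u0 ∈ [6/185, 16/185)
j=5 picked index 5: u0 ∈ [-1/74, 13/74)
j=6 picked index 6: u0 ∈ [14/185, 54/185)
j=7 picked index 6: u0 ∈ [-9/370, 71/370)
j=8 picked index 6: u0 ∈ [-23/185, 17/185)
j=9 picked index 9: u0 ∈ [7/370, 1/10)
intersection: [14/185, 16/185)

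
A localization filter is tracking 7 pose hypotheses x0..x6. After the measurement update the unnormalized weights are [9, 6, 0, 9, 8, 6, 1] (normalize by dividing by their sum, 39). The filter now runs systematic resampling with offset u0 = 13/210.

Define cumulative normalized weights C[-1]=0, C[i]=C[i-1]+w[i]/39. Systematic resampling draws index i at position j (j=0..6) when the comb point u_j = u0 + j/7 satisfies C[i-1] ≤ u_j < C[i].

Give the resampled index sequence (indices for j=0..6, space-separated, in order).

0 0 1 3 4 4 5

C = [3/13, 5/13, 5/13, 8/13, 32/39, 38/39, 1]
j=0: u_0=13/210 ∈ [0, 3/13) → index 0
j=1: u_1=43/210 ∈ [0, 3/13) → index 0
j=2: u_2=73/210 ∈ [3/13, 5/13) → index 1
j=3: u_3=103/210 ∈ [5/13, 8/13) → index 3
j=4: u_4=19/30 ∈ [8/13, 32/39) → index 4
j=5: u_5=163/210 ∈ [8/13, 32/39) → index 4
j=6: u_6=193/210 ∈ [32/39, 38/39) → index 5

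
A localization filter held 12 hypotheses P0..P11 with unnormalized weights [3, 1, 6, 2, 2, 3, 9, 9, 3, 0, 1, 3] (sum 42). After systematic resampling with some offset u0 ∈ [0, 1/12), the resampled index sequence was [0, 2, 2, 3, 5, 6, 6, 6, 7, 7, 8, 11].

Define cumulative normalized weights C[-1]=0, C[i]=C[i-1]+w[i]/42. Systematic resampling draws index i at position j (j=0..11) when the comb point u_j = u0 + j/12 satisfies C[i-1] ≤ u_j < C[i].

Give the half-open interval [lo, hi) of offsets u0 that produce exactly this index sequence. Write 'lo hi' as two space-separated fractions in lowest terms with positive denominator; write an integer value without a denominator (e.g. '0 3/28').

C = [1/14, 2/21, 5/21, 2/7, 1/3, 17/42, 13/21, 5/6, 19/21, 19/21, 13/14, 1]
j=0 picked index 0: u0 ∈ [0, 1/14)
j=1 picked index 2: u0 ∈ [1/84, 13/84)
j=2 picked index 2: u0 ∈ [-1/14, 1/14)
j=3 picked index 3: u0 ∈ [-1/84, 1/28)
j=4 picked index 5: u0 ∈ [0, 1/14)
j=5 picked index 6: u0 ∈ [-1/84, 17/84)
j=6 picked index 6: u0 ∈ [-2/21, 5/42)
j=7 picked index 6: u0 ∈ [-5/28, 1/28)
j=8 picked index 7: u0 ∈ [-1/21, 1/6)
j=9 picked index 7: u0 ∈ [-11/84, 1/12)
j=10 picked index 8: u0 ∈ [0, 1/14)
j=11 picked index 11: u0 ∈ [1/84, 1/12)
intersection: [1/84, 1/28)

1/84 1/28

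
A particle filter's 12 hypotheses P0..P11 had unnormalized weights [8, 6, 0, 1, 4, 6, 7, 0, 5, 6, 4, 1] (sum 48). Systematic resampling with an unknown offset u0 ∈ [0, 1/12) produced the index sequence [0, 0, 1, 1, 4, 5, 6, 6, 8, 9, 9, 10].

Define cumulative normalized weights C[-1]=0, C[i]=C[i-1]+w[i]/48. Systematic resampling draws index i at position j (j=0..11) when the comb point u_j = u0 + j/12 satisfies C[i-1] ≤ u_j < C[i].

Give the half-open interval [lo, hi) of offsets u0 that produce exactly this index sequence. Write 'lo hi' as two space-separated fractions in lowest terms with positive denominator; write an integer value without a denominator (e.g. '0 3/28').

C = [1/6, 7/24, 7/24, 5/16, 19/48, 25/48, 2/3, 2/3, 37/48, 43/48, 47/48, 1]
j=0 picked index 0: u0 ∈ [0, 1/6)
j=1 picked index 0: u0 ∈ [-1/12, 1/12)
j=2 picked index 1: u0 ∈ [0, 1/8)
j=3 picked index 1: u0 ∈ [-1/12, 1/24)
j=4 picked index 4: u0 ∈ [-1/48, 1/16)
j=5 picked index 5: u0 ∈ [-1/48, 5/48)
j=6 picked index 6: u0 ∈ [1/48, 1/6)
j=7 picked index 6: u0 ∈ [-1/16, 1/12)
j=8 picked index 8: u0 ∈ [0, 5/48)
j=9 picked index 9: u0 ∈ [1/48, 7/48)
j=10 picked index 9: u0 ∈ [-1/16, 1/16)
j=11 picked index 10: u0 ∈ [-1/48, 1/16)
intersection: [1/48, 1/24)

1/48 1/24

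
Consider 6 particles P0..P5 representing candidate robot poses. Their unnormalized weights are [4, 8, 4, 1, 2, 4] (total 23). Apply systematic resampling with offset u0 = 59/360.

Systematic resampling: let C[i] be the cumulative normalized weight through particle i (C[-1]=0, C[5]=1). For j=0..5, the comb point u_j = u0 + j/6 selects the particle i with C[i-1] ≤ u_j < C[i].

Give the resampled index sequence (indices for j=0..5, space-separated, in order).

0 1 1 2 5 5

C = [4/23, 12/23, 16/23, 17/23, 19/23, 1]
j=0: u_0=59/360 ∈ [0, 4/23) → index 0
j=1: u_1=119/360 ∈ [4/23, 12/23) → index 1
j=2: u_2=179/360 ∈ [4/23, 12/23) → index 1
j=3: u_3=239/360 ∈ [12/23, 16/23) → index 2
j=4: u_4=299/360 ∈ [19/23, 1) → index 5
j=5: u_5=359/360 ∈ [19/23, 1) → index 5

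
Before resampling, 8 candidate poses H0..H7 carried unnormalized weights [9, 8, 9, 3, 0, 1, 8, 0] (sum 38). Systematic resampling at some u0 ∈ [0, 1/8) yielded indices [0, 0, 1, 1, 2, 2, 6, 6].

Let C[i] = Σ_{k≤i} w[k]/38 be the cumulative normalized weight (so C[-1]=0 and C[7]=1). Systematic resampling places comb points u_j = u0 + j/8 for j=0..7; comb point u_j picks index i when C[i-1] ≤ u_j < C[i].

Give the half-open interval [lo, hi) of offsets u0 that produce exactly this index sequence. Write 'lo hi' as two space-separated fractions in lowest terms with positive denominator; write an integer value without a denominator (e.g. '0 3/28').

3/76 9/152

C = [9/38, 17/38, 13/19, 29/38, 29/38, 15/19, 1, 1]
j=0 picked index 0: u0 ∈ [0, 9/38)
j=1 picked index 0: u0 ∈ [-1/8, 17/152)
j=2 picked index 1: u0 ∈ [-1/76, 15/76)
j=3 picked index 1: u0 ∈ [-21/152, 11/152)
j=4 picked index 2: u0 ∈ [-1/19, 7/38)
j=5 picked index 2: u0 ∈ [-27/152, 9/152)
j=6 picked index 6: u0 ∈ [3/76, 1/4)
j=7 picked index 6: u0 ∈ [-13/152, 1/8)
intersection: [3/76, 9/152)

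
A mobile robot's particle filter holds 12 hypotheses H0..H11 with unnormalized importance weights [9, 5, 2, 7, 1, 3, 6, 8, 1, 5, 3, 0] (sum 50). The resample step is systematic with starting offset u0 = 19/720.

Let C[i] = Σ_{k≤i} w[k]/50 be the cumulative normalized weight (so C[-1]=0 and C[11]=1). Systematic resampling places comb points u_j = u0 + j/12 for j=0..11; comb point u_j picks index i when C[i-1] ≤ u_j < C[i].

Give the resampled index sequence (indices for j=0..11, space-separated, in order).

C = [9/50, 7/25, 8/25, 23/50, 12/25, 27/50, 33/50, 41/50, 21/25, 47/50, 1, 1]
j=0: u_0=19/720 ∈ [0, 9/50) → index 0
j=1: u_1=79/720 ∈ [0, 9/50) → index 0
j=2: u_2=139/720 ∈ [9/50, 7/25) → index 1
j=3: u_3=199/720 ∈ [9/50, 7/25) → index 1
j=4: u_4=259/720 ∈ [8/25, 23/50) → index 3
j=5: u_5=319/720 ∈ [8/25, 23/50) → index 3
j=6: u_6=379/720 ∈ [12/25, 27/50) → index 5
j=7: u_7=439/720 ∈ [27/50, 33/50) → index 6
j=8: u_8=499/720 ∈ [33/50, 41/50) → index 7
j=9: u_9=559/720 ∈ [33/50, 41/50) → index 7
j=10: u_10=619/720 ∈ [21/25, 47/50) → index 9
j=11: u_11=679/720 ∈ [47/50, 1) → index 10

0 0 1 1 3 3 5 6 7 7 9 10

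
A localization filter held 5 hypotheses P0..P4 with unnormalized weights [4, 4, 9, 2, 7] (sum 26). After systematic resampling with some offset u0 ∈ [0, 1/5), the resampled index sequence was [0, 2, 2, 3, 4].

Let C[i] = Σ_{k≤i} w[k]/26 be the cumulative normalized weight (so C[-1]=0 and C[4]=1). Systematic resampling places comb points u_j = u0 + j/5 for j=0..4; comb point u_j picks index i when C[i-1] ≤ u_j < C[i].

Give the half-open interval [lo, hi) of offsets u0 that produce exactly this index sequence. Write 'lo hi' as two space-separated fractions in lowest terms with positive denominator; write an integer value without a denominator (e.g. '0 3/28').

7/65 17/130

C = [2/13, 4/13, 17/26, 19/26, 1]
j=0 picked index 0: u0 ∈ [0, 2/13)
j=1 picked index 2: u0 ∈ [7/65, 59/130)
j=2 picked index 2: u0 ∈ [-6/65, 33/130)
j=3 picked index 3: u0 ∈ [7/130, 17/130)
j=4 picked index 4: u0 ∈ [-9/130, 1/5)
intersection: [7/65, 17/130)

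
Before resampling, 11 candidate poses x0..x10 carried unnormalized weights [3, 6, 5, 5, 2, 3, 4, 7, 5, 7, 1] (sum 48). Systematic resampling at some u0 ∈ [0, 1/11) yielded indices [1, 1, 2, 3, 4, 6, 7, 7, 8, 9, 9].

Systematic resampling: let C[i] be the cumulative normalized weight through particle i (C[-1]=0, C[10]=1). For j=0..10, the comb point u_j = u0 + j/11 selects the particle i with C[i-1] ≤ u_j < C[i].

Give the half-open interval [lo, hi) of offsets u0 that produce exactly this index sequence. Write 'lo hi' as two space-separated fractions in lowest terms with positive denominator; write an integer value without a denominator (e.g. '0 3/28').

C = [1/16, 3/16, 7/24, 19/48, 7/16, 1/2, 7/12, 35/48, 5/6, 47/48, 1]
j=0 picked index 1: u0 ∈ [1/16, 3/16)
j=1 picked index 1: u0 ∈ [-5/176, 17/176)
j=2 picked index 2: u0 ∈ [1/176, 29/264)
j=3 picked index 3: u0 ∈ [5/264, 65/528)
j=4 picked index 4: u0 ∈ [17/528, 13/176)
j=5 picked index 6: u0 ∈ [1/22, 17/132)
j=6 picked index 7: u0 ∈ [5/132, 97/528)
j=7 picked index 7: u0 ∈ [-7/132, 49/528)
j=8 picked index 8: u0 ∈ [1/528, 7/66)
j=9 picked index 9: u0 ∈ [1/66, 85/528)
j=10 picked index 9: u0 ∈ [-5/66, 37/528)
intersection: [1/16, 37/528)

1/16 37/528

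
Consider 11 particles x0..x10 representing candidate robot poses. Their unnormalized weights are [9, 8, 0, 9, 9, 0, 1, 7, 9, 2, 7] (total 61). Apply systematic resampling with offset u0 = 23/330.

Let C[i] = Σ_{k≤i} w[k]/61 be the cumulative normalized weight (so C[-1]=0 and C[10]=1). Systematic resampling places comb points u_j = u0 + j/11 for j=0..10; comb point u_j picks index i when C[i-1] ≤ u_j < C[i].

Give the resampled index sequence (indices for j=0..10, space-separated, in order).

C = [9/61, 17/61, 17/61, 26/61, 35/61, 35/61, 36/61, 43/61, 52/61, 54/61, 1]
j=0: u_0=23/330 ∈ [0, 9/61) → index 0
j=1: u_1=53/330 ∈ [9/61, 17/61) → index 1
j=2: u_2=83/330 ∈ [9/61, 17/61) → index 1
j=3: u_3=113/330 ∈ [17/61, 26/61) → index 3
j=4: u_4=13/30 ∈ [26/61, 35/61) → index 4
j=5: u_5=173/330 ∈ [26/61, 35/61) → index 4
j=6: u_6=203/330 ∈ [36/61, 43/61) → index 7
j=7: u_7=233/330 ∈ [43/61, 52/61) → index 8
j=8: u_8=263/330 ∈ [43/61, 52/61) → index 8
j=9: u_9=293/330 ∈ [54/61, 1) → index 10
j=10: u_10=323/330 ∈ [54/61, 1) → index 10

0 1 1 3 4 4 7 8 8 10 10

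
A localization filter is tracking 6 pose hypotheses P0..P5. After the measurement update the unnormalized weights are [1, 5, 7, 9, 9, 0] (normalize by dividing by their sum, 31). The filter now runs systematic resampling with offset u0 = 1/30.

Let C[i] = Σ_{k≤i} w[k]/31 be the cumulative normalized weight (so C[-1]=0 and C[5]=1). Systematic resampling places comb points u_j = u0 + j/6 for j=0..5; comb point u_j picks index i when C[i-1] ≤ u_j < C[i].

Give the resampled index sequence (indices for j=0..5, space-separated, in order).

1 2 2 3 3 4

C = [1/31, 6/31, 13/31, 22/31, 1, 1]
j=0: u_0=1/30 ∈ [1/31, 6/31) → index 1
j=1: u_1=1/5 ∈ [6/31, 13/31) → index 2
j=2: u_2=11/30 ∈ [6/31, 13/31) → index 2
j=3: u_3=8/15 ∈ [13/31, 22/31) → index 3
j=4: u_4=7/10 ∈ [13/31, 22/31) → index 3
j=5: u_5=13/15 ∈ [22/31, 1) → index 4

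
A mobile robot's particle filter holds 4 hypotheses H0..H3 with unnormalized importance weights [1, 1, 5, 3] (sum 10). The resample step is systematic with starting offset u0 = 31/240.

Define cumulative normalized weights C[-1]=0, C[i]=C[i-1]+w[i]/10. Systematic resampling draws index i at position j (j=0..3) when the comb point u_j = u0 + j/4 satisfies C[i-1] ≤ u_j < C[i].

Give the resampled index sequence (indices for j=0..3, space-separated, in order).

1 2 2 3

C = [1/10, 1/5, 7/10, 1]
j=0: u_0=31/240 ∈ [1/10, 1/5) → index 1
j=1: u_1=91/240 ∈ [1/5, 7/10) → index 2
j=2: u_2=151/240 ∈ [1/5, 7/10) → index 2
j=3: u_3=211/240 ∈ [7/10, 1) → index 3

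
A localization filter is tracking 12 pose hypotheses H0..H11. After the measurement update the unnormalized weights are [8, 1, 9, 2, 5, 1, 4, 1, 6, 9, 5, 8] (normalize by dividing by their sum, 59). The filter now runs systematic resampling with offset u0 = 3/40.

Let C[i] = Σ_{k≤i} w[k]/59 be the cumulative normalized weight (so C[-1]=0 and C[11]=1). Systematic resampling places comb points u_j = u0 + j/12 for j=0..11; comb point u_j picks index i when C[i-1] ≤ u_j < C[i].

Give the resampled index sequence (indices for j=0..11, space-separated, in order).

0 2 2 3 4 6 8 9 9 10 11 11

C = [8/59, 9/59, 18/59, 20/59, 25/59, 26/59, 30/59, 31/59, 37/59, 46/59, 51/59, 1]
j=0: u_0=3/40 ∈ [0, 8/59) → index 0
j=1: u_1=19/120 ∈ [9/59, 18/59) → index 2
j=2: u_2=29/120 ∈ [9/59, 18/59) → index 2
j=3: u_3=13/40 ∈ [18/59, 20/59) → index 3
j=4: u_4=49/120 ∈ [20/59, 25/59) → index 4
j=5: u_5=59/120 ∈ [26/59, 30/59) → index 6
j=6: u_6=23/40 ∈ [31/59, 37/59) → index 8
j=7: u_7=79/120 ∈ [37/59, 46/59) → index 9
j=8: u_8=89/120 ∈ [37/59, 46/59) → index 9
j=9: u_9=33/40 ∈ [46/59, 51/59) → index 10
j=10: u_10=109/120 ∈ [51/59, 1) → index 11
j=11: u_11=119/120 ∈ [51/59, 1) → index 11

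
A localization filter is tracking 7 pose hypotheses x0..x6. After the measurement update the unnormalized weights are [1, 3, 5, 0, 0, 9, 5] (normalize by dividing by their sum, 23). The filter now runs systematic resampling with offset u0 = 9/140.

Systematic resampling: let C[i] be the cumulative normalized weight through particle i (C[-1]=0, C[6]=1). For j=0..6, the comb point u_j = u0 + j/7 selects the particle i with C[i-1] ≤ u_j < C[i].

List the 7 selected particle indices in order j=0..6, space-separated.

1 2 2 5 5 5 6

C = [1/23, 4/23, 9/23, 9/23, 9/23, 18/23, 1]
j=0: u_0=9/140 ∈ [1/23, 4/23) → index 1
j=1: u_1=29/140 ∈ [4/23, 9/23) → index 2
j=2: u_2=7/20 ∈ [4/23, 9/23) → index 2
j=3: u_3=69/140 ∈ [9/23, 18/23) → index 5
j=4: u_4=89/140 ∈ [9/23, 18/23) → index 5
j=5: u_5=109/140 ∈ [9/23, 18/23) → index 5
j=6: u_6=129/140 ∈ [18/23, 1) → index 6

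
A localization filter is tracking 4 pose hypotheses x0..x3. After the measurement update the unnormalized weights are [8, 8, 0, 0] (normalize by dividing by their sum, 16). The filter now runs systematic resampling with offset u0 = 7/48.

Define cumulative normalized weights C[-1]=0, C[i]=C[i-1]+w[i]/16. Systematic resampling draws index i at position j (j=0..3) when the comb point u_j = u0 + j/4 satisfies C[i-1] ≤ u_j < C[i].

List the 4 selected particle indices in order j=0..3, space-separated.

0 0 1 1

C = [1/2, 1, 1, 1]
j=0: u_0=7/48 ∈ [0, 1/2) → index 0
j=1: u_1=19/48 ∈ [0, 1/2) → index 0
j=2: u_2=31/48 ∈ [1/2, 1) → index 1
j=3: u_3=43/48 ∈ [1/2, 1) → index 1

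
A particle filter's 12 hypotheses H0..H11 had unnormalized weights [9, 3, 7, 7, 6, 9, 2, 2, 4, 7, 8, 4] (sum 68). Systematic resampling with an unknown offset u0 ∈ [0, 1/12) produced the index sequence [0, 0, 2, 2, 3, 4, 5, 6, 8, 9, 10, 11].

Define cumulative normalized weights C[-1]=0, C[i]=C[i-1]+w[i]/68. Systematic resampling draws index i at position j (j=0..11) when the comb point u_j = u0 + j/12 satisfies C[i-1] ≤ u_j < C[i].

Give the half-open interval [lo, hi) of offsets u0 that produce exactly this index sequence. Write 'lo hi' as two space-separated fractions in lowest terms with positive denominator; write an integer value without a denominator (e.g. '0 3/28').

C = [9/68, 3/17, 19/68, 13/34, 8/17, 41/68, 43/68, 45/68, 49/68, 14/17, 16/17, 1]
j=0 picked index 0: u0 ∈ [0, 9/68)
j=1 picked index 0: u0 ∈ [-1/12, 5/102)
j=2 picked index 2: u0 ∈ [1/102, 23/204)
j=3 picked index 2: u0 ∈ [-5/68, 1/34)
j=4 picked index 3: u0 ∈ [-11/204, 5/102)
j=5 picked index 4: u0 ∈ [-7/204, 11/204)
j=6 picked index 5: u0 ∈ [-1/34, 7/68)
j=7 picked index 6: u0 ∈ [1/51, 5/102)
j=8 picked index 8: u0 ∈ [-1/204, 11/204)
j=9 picked index 9: u0 ∈ [-1/34, 5/68)
j=10 picked index 10: u0 ∈ [-1/102, 11/102)
j=11 picked index 11: u0 ∈ [5/204, 1/12)
intersection: [5/204, 1/34)

5/204 1/34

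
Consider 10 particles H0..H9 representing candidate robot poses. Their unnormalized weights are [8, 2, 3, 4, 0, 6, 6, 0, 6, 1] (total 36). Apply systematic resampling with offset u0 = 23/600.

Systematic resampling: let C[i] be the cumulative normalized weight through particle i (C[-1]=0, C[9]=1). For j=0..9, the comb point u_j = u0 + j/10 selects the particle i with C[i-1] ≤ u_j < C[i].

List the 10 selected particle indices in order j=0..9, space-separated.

0 0 1 2 3 5 5 6 8 8

C = [2/9, 5/18, 13/36, 17/36, 17/36, 23/36, 29/36, 29/36, 35/36, 1]
j=0: u_0=23/600 ∈ [0, 2/9) → index 0
j=1: u_1=83/600 ∈ [0, 2/9) → index 0
j=2: u_2=143/600 ∈ [2/9, 5/18) → index 1
j=3: u_3=203/600 ∈ [5/18, 13/36) → index 2
j=4: u_4=263/600 ∈ [13/36, 17/36) → index 3
j=5: u_5=323/600 ∈ [17/36, 23/36) → index 5
j=6: u_6=383/600 ∈ [17/36, 23/36) → index 5
j=7: u_7=443/600 ∈ [23/36, 29/36) → index 6
j=8: u_8=503/600 ∈ [29/36, 35/36) → index 8
j=9: u_9=563/600 ∈ [29/36, 35/36) → index 8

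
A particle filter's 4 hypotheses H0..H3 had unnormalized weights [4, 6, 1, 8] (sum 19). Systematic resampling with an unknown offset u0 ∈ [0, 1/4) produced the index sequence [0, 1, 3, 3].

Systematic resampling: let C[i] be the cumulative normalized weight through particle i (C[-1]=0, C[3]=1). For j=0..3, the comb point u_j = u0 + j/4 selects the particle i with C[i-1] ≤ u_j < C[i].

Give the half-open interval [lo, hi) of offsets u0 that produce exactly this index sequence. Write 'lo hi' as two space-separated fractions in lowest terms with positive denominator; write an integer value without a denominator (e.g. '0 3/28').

C = [4/19, 10/19, 11/19, 1]
j=0 picked index 0: u0 ∈ [0, 4/19)
j=1 picked index 1: u0 ∈ [-3/76, 21/76)
j=2 picked index 3: u0 ∈ [3/38, 1/2)
j=3 picked index 3: u0 ∈ [-13/76, 1/4)
intersection: [3/38, 4/19)

3/38 4/19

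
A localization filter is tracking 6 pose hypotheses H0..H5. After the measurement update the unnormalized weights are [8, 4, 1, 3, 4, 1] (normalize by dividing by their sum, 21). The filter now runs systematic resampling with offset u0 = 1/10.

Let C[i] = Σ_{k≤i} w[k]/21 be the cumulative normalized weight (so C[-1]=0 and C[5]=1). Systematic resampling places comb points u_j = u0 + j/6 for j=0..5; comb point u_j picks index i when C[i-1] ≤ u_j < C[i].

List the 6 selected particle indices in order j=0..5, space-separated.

0 0 1 2 4 4

C = [8/21, 4/7, 13/21, 16/21, 20/21, 1]
j=0: u_0=1/10 ∈ [0, 8/21) → index 0
j=1: u_1=4/15 ∈ [0, 8/21) → index 0
j=2: u_2=13/30 ∈ [8/21, 4/7) → index 1
j=3: u_3=3/5 ∈ [4/7, 13/21) → index 2
j=4: u_4=23/30 ∈ [16/21, 20/21) → index 4
j=5: u_5=14/15 ∈ [16/21, 20/21) → index 4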